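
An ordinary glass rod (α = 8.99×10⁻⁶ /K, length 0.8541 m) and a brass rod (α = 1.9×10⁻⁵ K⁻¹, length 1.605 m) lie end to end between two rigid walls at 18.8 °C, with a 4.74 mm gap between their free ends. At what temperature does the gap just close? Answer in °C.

T = 143 °C

α₁L₁ = 7.678359×10⁻⁶ m/K, α₂L₂ = 3.0495×10⁻⁵ m/K → total 3.8173359×10⁻⁵ m/K
ΔT = g/(α₁L₁+α₂L₂) = 4.74×10⁻³ / 3.8173359×10⁻⁵ = 124.17 K
T = 18.8 + 124.17 = 142.97 °C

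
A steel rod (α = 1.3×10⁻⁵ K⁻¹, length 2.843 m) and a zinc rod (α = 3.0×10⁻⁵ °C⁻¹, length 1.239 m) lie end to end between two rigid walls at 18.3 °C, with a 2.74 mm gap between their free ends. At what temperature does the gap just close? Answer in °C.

T = 55.3 °C

α₁L₁ = 3.6959×10⁻⁵ m/K, α₂L₂ = 3.717×10⁻⁵ m/K → total 7.4129×10⁻⁵ m/K
ΔT = g/(α₁L₁+α₂L₂) = 2.74×10⁻³ / 7.4129×10⁻⁵ = 36.963 K
T = 18.3 + 36.963 = 55.263 °C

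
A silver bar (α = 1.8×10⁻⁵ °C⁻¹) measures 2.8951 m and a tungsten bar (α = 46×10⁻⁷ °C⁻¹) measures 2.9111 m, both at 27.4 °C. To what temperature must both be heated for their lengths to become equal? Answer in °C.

T = 440.6 °C

L₁(1 + α₁ΔT) = L₂(1 + α₂ΔT) ⇒ ΔT = (L₂ − L₁)/(α₁L₁ − α₂L₂)
L₂ − L₁ = 2.9111 − 2.8951 = 1.60×10⁻² m
α₁L₁ − α₂L₂ = 1.8×10⁻⁵×2.8951 − 46×10⁻⁷×2.9111 = 3.872074×10⁻⁵ m/K
ΔT = 1.60×10⁻² / 3.872074×10⁻⁵ = 413.215 K
T = 27.4 + 413.215 = 440.615 °C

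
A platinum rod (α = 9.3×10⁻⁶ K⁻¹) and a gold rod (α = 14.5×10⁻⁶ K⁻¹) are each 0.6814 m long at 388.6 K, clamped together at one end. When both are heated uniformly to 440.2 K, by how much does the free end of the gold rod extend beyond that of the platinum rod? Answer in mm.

ΔT = 51.6 K
platinum: ΔL = 9.3×10⁻⁶ × 0.6814 m × 51.6 = 3.2699×10⁻⁴ m = 0.32699 mm
gold: ΔL = 14.5×10⁻⁶ × 0.6814 m × 51.6 = 5.0982×10⁻⁴ m = 0.50982 mm
difference = 0.50982 − 0.32699 = 0.18283 mm

0.183 mm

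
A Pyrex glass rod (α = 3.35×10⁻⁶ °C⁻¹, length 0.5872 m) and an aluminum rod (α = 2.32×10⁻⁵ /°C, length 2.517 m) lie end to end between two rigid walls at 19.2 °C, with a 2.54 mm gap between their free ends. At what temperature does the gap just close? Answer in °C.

T = 61.3 °C

Gap closes when ΔL₁ + ΔL₂ = 2.54 mm = 2.54×10⁻³ m
(α₁L₁ + α₂L₂)ΔT = g
α₁L₁ + α₂L₂ = 3.35×10⁻⁶×0.5872 + 2.32×10⁻⁵×2.517 = 6.036152×10⁻⁵ m/K
ΔT = 2.54×10⁻³ / 6.036152×10⁻⁵ = 42.080 K
T = 19.2 + 42.080 = 61.280 °C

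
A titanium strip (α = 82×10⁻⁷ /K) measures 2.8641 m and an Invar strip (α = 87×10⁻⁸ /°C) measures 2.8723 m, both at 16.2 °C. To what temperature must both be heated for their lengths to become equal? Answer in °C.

T = 406.9 °C

L₁(1 + α₁ΔT) = L₂(1 + α₂ΔT) ⇒ ΔT = (L₂ − L₁)/(α₁L₁ − α₂L₂)
L₂ − L₁ = 2.8723 − 2.8641 = 8.20×10⁻³ m
α₁L₁ − α₂L₂ = 82×10⁻⁷×2.8641 − 87×10⁻⁸×2.8723 = 2.0986719×10⁻⁵ m/K
ΔT = 8.20×10⁻³ / 2.0986719×10⁻⁵ = 390.723 K
T = 16.2 + 390.723 = 406.923 °C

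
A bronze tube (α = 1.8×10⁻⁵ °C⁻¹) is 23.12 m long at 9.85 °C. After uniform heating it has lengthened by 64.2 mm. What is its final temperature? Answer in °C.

T = 164 °C

ΔL = αL₀ΔT ⇒ ΔT = ΔL / (αL₀)
ΔT = 64.2×10⁻³ m / (1.8×10⁻⁵ × 23.12 m) = 154.27 K
T = 9.85 + 154.27 = 164.12 °C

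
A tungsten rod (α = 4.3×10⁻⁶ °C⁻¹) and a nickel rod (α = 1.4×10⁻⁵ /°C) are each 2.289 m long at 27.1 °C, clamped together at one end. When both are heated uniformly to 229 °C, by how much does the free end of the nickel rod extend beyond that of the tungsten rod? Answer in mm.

4.48 mm

ΔT = 201.9 K
tungsten: ΔL = 4.3×10⁻⁶ × 2.289 m × 201.9 = 1.9872×10⁻³ m = 1.9872 mm
nickel: ΔL = 1.4×10⁻⁵ × 2.289 m × 201.9 = 6.4701×10⁻³ m = 6.4701 mm
difference = 6.4701 − 1.9872 = 4.4829 mm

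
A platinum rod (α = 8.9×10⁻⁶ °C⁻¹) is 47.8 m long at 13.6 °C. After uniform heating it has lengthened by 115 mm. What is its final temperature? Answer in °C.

ΔL = αL₀ΔT ⇒ ΔT = ΔL / (αL₀)
ΔT = 115×10⁻³ m / (8.9×10⁻⁶ × 47.8 m) = 270.32 K
T = 13.6 + 270.32 = 283.92 °C

T = 284 °C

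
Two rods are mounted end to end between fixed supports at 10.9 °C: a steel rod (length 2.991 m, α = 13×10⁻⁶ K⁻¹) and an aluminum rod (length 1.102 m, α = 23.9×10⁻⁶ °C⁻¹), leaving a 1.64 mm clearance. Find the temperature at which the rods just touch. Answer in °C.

T = 36.0 °C

Gap closes when ΔL₁ + ΔL₂ = 1.64 mm = 1.64×10⁻³ m
(α₁L₁ + α₂L₂)ΔT = g
α₁L₁ + α₂L₂ = 13×10⁻⁶×2.991 + 23.9×10⁻⁶×1.102 = 6.52208×10⁻⁵ m/K
ΔT = 1.64×10⁻³ / 6.52208×10⁻⁵ = 25.145 K
T = 10.9 + 25.145 = 36.045 °C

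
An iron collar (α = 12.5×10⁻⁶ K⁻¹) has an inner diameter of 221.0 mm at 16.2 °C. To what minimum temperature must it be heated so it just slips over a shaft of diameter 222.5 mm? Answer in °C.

T = 559 °C

Required Δd = 222.5 − 221.0 = 1.5 mm
Δd = αd₀ΔT ⇒ ΔT = Δd/(αd₀) = 1.5 / (12.5×10⁻⁶ × 221.0) = 542.99 K
T_min = 16.2 + 542.99 = 559.19 °C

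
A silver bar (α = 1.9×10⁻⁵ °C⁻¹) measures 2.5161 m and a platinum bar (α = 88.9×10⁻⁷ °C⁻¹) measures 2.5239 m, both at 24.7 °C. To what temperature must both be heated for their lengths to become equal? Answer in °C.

Equal length when α₁L₁ΔT − α₂L₂ΔT = L₂ − L₁ = 7.80×10⁻³ m
α₁L₁ = 4.78059×10⁻⁵, α₂L₂ = 2.2437471×10⁻⁵ → Δ(αL) = 2.5368429×10⁻⁵ m/K
ΔT = 7.80×10⁻³ / 2.5368429×10⁻⁵ = 307.469 K, so T = 24.7 + 307.469 = 332.169 °C

T = 332.2 °C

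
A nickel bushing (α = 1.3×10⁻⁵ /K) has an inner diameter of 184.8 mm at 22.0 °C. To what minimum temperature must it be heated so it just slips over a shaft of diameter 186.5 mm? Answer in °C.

T = 730 °C

Required Δd = 186.5 − 184.8 = 1.7 mm
Δd = αd₀ΔT ⇒ ΔT = Δd/(αd₀) = 1.7 / (1.3×10⁻⁵ × 184.8) = 707.63 K
T_min = 22.0 + 707.63 = 729.63 °C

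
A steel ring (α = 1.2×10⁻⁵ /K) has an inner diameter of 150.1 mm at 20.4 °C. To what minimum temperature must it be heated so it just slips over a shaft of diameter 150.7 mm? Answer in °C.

Required Δd = 150.7 − 150.1 = 0.6 mm
Δd = αd₀ΔT ⇒ ΔT = Δd/(αd₀) = 0.6 / (1.2×10⁻⁵ × 150.1) = 333.11 K
T_min = 20.4 + 333.11 = 353.51 °C

T = 354 °C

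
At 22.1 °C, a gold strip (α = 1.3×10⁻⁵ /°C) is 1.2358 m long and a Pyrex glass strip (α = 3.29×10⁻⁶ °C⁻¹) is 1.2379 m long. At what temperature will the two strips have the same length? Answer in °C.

T = 197.2 °C

L₁(1 + α₁ΔT) = L₂(1 + α₂ΔT) ⇒ ΔT = (L₂ − L₁)/(α₁L₁ − α₂L₂)
L₂ − L₁ = 1.2379 − 1.2358 = 2.10×10⁻³ m
α₁L₁ − α₂L₂ = 1.3×10⁻⁵×1.2358 − 3.29×10⁻⁶×1.2379 = 1.1992709×10⁻⁵ m/K
ΔT = 2.10×10⁻³ / 1.1992709×10⁻⁵ = 175.106 K
T = 22.1 + 175.106 = 197.206 °C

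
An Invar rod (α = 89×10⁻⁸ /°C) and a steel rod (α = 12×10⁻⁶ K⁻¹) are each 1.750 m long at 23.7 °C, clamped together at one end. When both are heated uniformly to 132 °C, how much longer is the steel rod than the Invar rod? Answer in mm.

ΔT = 108.3 K
Invar: ΔL = 89×10⁻⁸ × 1.750 m × 108.3 = 1.6868×10⁻⁴ m = 0.16868 mm
steel: ΔL = 12×10⁻⁶ × 1.750 m × 108.3 = 2.2743×10⁻³ m = 2.2743 mm
difference = 2.2743 − 0.16868 = 2.10562 mm

2.11 mm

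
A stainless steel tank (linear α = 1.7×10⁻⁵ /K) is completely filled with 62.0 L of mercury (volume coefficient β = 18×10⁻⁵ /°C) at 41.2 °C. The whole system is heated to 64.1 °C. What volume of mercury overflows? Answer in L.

The tank also expands: β_container ≈ 3α = 5.1×10⁻⁵ /K
Net overflow = V₀(β_liq − 3α_cont)ΔT
β − 3α = 1.80×10⁻⁴ − 5.1×10⁻⁵ = 1.29×10⁻⁴ /K; ΔT = 22.9 K
ΔV = 62.0 × 1.29×10⁻⁴ × 22.9 = 0.183 L

0.183 L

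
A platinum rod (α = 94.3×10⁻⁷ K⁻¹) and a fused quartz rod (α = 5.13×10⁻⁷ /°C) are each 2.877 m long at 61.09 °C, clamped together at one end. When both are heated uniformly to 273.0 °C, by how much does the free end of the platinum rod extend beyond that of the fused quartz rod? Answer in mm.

5.44 mm

ΔT = 211.91 K
platinum: ΔL = 94.3×10⁻⁷ × 2.877 m × 211.91 = 5.7491×10⁻³ m = 5.7491 mm
fused quartz: ΔL = 5.13×10⁻⁷ × 2.877 m × 211.91 = 3.1276×10⁻⁴ m = 0.31276 mm
difference = 5.7491 − 0.31276 = 5.43634 mm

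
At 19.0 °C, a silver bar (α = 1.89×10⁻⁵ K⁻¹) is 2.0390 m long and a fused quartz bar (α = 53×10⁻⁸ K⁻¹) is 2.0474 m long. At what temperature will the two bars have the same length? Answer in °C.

L₁(1 + α₁ΔT) = L₂(1 + α₂ΔT) ⇒ ΔT = (L₂ − L₁)/(α₁L₁ − α₂L₂)
L₂ − L₁ = 2.0474 − 2.0390 = 8.40×10⁻³ m
α₁L₁ − α₂L₂ = 1.89×10⁻⁵×2.0390 − 53×10⁻⁸×2.0474 = 3.7451978×10⁻⁵ m/K
ΔT = 8.40×10⁻³ / 3.7451978×10⁻⁵ = 224.287 K
T = 19.0 + 224.287 = 243.287 °C

T = 243.3 °C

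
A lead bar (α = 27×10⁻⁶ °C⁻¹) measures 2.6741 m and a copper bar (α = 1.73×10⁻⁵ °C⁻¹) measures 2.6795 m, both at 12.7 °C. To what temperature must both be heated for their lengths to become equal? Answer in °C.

T = 221.6 °C

Equal length when α₁L₁ΔT − α₂L₂ΔT = L₂ − L₁ = 5.40×10⁻³ m
α₁L₁ = 7.22007×10⁻⁵, α₂L₂ = 4.635535×10⁻⁵ → Δ(αL) = 2.584535×10⁻⁵ m/K
ΔT = 5.40×10⁻³ / 2.584535×10⁻⁵ = 208.935 K, so T = 12.7 + 208.935 = 221.635 °C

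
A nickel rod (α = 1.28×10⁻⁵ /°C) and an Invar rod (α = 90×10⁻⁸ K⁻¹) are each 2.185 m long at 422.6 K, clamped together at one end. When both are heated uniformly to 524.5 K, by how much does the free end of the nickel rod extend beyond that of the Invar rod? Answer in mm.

2.65 mm

ΔT = 101.9 K
nickel: ΔL = 1.28×10⁻⁵ × 2.185 m × 101.9 = 2.8499×10⁻³ m = 2.8499 mm
Invar: ΔL = 90×10⁻⁸ × 2.185 m × 101.9 = 2.0039×10⁻⁴ m = 0.20039 mm
difference = 2.8499 − 0.20039 = 2.64951 mm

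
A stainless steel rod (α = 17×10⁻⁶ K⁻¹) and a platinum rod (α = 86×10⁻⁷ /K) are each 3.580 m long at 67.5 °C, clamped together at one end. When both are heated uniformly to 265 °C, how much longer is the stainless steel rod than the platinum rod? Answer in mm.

ΔT = 197.5 K
stainless steel: ΔL = 17×10⁻⁶ × 3.580 m × 197.5 = 1.2020×10⁻² m = 12.020 mm
platinum: ΔL = 86×10⁻⁷ × 3.580 m × 197.5 = 6.0806×10⁻³ m = 6.0806 mm
difference = 12.020 − 6.0806 = 5.9394 mm

5.94 mm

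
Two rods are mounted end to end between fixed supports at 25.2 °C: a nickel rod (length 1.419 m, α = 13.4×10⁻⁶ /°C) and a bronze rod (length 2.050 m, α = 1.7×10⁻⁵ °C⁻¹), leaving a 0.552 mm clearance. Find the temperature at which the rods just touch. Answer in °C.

T = 35.4 °C

Gap closes when ΔL₁ + ΔL₂ = 0.552 mm = 5.52×10⁻⁴ m
(α₁L₁ + α₂L₂)ΔT = g
α₁L₁ + α₂L₂ = 13.4×10⁻⁶×1.419 + 1.7×10⁻⁵×2.050 = 5.38646×10⁻⁵ m/K
ΔT = 5.52×10⁻⁴ / 5.38646×10⁻⁵ = 10.248 K
T = 25.2 + 10.248 = 35.448 °C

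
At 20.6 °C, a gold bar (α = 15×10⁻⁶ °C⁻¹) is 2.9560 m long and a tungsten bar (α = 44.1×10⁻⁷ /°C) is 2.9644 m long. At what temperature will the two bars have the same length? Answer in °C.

T = 289.3 °C

Equal length when α₁L₁ΔT − α₂L₂ΔT = L₂ − L₁ = 8.40×10⁻³ m
α₁L₁ = 4.434×10⁻⁵, α₂L₂ = 1.3073004×10⁻⁵ → Δ(αL) = 3.1266996×10⁻⁵ m/K
ΔT = 8.40×10⁻³ / 3.1266996×10⁻⁵ = 268.654 K, so T = 20.6 + 268.654 = 289.254 °C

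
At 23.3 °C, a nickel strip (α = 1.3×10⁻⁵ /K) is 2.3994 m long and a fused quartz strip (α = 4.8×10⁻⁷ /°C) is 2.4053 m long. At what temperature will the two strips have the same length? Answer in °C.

Equal length when α₁L₁ΔT − α₂L₂ΔT = L₂ − L₁ = 5.90×10⁻³ m
α₁L₁ = 3.11922×10⁻⁵, α₂L₂ = 1.154544×10⁻⁶ → Δ(αL) = 3.0037656×10⁻⁵ m/K
ΔT = 5.90×10⁻³ / 3.0037656×10⁻⁵ = 196.420 K, so T = 23.3 + 196.420 = 219.720 °C

T = 219.7 °C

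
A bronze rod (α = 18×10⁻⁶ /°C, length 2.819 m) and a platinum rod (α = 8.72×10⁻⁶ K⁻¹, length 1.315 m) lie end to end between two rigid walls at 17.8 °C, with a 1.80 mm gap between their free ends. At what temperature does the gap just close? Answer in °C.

Gap closes when ΔL₁ + ΔL₂ = 1.80 mm = 1.80×10⁻³ m
(α₁L₁ + α₂L₂)ΔT = g
α₁L₁ + α₂L₂ = 18×10⁻⁶×2.819 + 8.72×10⁻⁶×1.315 = 6.22088×10⁻⁵ m/K
ΔT = 1.80×10⁻³ / 6.22088×10⁻⁵ = 28.935 K
T = 17.8 + 28.935 = 46.735 °C

T = 46.7 °C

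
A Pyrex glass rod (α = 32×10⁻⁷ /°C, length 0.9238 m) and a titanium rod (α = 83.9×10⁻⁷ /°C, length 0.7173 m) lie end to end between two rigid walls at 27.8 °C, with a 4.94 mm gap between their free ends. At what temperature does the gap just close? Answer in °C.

T = 578 °C

Gap closes when ΔL₁ + ΔL₂ = 4.94 mm = 4.94×10⁻³ m
(α₁L₁ + α₂L₂)ΔT = g
α₁L₁ + α₂L₂ = 32×10⁻⁷×0.9238 + 83.9×10⁻⁷×0.7173 = 8.974307×10⁻⁶ m/K
ΔT = 4.94×10⁻³ / 8.974307×10⁻⁶ = 550.46 K
T = 27.8 + 550.46 = 578.26 °C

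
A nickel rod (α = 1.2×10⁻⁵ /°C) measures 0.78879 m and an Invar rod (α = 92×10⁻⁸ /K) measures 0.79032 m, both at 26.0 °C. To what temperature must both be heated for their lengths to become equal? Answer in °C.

L₁(1 + α₁ΔT) = L₂(1 + α₂ΔT) ⇒ ΔT = (L₂ − L₁)/(α₁L₁ − α₂L₂)
L₂ − L₁ = 0.79032 − 0.78879 = 1.53×10⁻³ m
α₁L₁ − α₂L₂ = 1.2×10⁻⁵×0.78879 − 92×10⁻⁸×0.79032 = 8.7383856×10⁻⁶ m/K
ΔT = 1.53×10⁻³ / 8.7383856×10⁻⁶ = 175.090 K
T = 26.0 + 175.090 = 201.090 °C

T = 201.1 °C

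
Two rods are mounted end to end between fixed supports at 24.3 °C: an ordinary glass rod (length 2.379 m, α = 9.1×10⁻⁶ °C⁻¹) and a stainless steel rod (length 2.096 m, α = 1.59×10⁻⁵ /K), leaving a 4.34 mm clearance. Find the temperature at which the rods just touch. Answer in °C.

T = 103 °C

α₁L₁ = 2.16489×10⁻⁵ m/K, α₂L₂ = 3.33264×10⁻⁵ m/K → total 5.49753×10⁻⁵ m/K
ΔT = g/(α₁L₁+α₂L₂) = 4.34×10⁻³ / 5.49753×10⁻⁵ = 78.94 K
T = 24.3 + 78.94 = 103.24 °C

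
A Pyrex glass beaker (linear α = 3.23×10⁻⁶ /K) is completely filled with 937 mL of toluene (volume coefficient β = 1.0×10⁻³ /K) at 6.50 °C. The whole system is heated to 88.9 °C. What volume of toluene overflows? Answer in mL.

The beaker also expands: β_container ≈ 3α = 9.69×10⁻⁶ /K
Net overflow = V₀(β_liq − 3α_cont)ΔT
β − 3α = 1.00×10⁻³ − 9.69×10⁻⁶ = 9.9031×10⁻⁴ /K; ΔT = 82.40 K
ΔV = 937 × 9.9031×10⁻⁴ × 82.40 = 76.5 mL

76.5 mL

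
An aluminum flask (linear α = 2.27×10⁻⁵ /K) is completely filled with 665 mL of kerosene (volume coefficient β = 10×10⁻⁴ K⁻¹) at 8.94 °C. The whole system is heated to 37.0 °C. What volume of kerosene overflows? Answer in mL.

The flask also expands: β_container ≈ 3α = 6.81×10⁻⁵ /K
Net overflow = V₀(β_liq − 3α_cont)ΔT
β − 3α = 1.00×10⁻³ − 6.81×10⁻⁵ = 9.319×10⁻⁴ /K; ΔT = 28.06 K
ΔV = 665 × 9.319×10⁻⁴ × 28.06 = 17.4 mL

17.4 mL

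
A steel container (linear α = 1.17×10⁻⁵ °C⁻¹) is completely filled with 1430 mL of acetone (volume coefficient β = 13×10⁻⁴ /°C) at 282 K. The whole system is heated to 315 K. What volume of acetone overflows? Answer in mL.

The container also expands: β_container ≈ 3α = 3.51×10⁻⁵ /K
Net overflow = V₀(β_liq − 3α_cont)ΔT
β − 3α = 1.30×10⁻³ − 3.51×10⁻⁵ = 1.2649×10⁻³ /K; ΔT = 33 K
ΔV = 1430 × 1.2649×10⁻³ × 33 = 59.7 mL

59.7 mL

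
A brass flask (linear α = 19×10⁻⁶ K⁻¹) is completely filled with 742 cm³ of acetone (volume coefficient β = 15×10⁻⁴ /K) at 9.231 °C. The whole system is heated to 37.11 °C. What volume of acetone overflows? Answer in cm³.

29.9 cm³

The flask also expands: β_container ≈ 3α = 5.7×10⁻⁵ /K
Net overflow = V₀(β_liq − 3α_cont)ΔT
β − 3α = 1.50×10⁻³ − 5.7×10⁻⁵ = 1.443×10⁻³ /K; ΔT = 27.879 K
ΔV = 742 × 1.443×10⁻³ × 27.879 = 29.9 cm³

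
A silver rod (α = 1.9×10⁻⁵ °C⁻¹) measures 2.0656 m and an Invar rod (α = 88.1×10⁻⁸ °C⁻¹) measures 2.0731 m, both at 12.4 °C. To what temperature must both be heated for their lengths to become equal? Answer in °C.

L₁(1 + α₁ΔT) = L₂(1 + α₂ΔT) ⇒ ΔT = (L₂ − L₁)/(α₁L₁ − α₂L₂)
L₂ − L₁ = 2.0731 − 2.0656 = 7.50×10⁻³ m
α₁L₁ − α₂L₂ = 1.9×10⁻⁵×2.0656 − 88.1×10⁻⁸×2.0731 = 3.74199989×10⁻⁵ m/K
ΔT = 7.50×10⁻³ / 3.74199989×10⁻⁵ = 200.428 K
T = 12.4 + 200.428 = 212.828 °C

T = 212.8 °C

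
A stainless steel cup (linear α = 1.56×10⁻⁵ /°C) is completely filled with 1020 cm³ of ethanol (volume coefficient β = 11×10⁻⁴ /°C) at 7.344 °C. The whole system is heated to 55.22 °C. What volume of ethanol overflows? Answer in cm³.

The cup also expands: β_container ≈ 3α = 4.68×10⁻⁵ /K
Net overflow = V₀(β_liq − 3α_cont)ΔT
β − 3α = 1.10×10⁻³ − 4.68×10⁻⁵ = 1.0532×10⁻³ /K; ΔT = 47.876 K
ΔV = 1020 × 1.0532×10⁻³ × 47.876 = 51.4 cm³

51.4 cm³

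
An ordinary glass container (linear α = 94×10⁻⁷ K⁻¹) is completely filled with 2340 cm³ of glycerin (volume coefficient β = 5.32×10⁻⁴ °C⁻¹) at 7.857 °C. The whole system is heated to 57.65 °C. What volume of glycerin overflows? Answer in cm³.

The container also expands: β_container ≈ 3α = 2.82×10⁻⁵ /K
Net overflow = V₀(β_liq − 3α_cont)ΔT
β − 3α = 5.32×10⁻⁴ − 2.82×10⁻⁵ = 5.038×10⁻⁴ /K; ΔT = 49.793 K
ΔV = 2340 × 5.038×10⁻⁴ × 49.793 = 58.7 cm³

58.7 cm³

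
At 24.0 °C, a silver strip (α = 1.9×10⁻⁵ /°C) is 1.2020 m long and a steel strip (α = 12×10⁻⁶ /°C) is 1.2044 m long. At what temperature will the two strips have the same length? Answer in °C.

T = 310.2 °C

L₁(1 + α₁ΔT) = L₂(1 + α₂ΔT) ⇒ ΔT = (L₂ − L₁)/(α₁L₁ − α₂L₂)
L₂ − L₁ = 1.2044 − 1.2020 = 2.40×10⁻³ m
α₁L₁ − α₂L₂ = 1.9×10⁻⁵×1.2020 − 12×10⁻⁶×1.2044 = 8.3852×10⁻⁶ m/K
ΔT = 2.40×10⁻³ / 8.3852×10⁻⁶ = 286.219 K
T = 24.0 + 286.219 = 310.219 °C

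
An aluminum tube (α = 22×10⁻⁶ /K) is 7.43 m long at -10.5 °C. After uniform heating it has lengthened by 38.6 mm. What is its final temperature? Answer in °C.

T = 226 °C

ΔL = αL₀ΔT ⇒ ΔT = ΔL / (αL₀)
ΔT = 38.6×10⁻³ m / (22×10⁻⁶ × 7.43 m) = 236.14 K
T = -10.5 + 236.14 = 225.64 °C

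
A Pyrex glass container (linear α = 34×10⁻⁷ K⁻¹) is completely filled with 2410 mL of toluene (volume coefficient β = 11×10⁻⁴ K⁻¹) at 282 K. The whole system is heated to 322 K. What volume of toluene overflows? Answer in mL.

The container also expands: β_container ≈ 3α = 1.02×10⁻⁵ /K
Net overflow = V₀(β_liq − 3α_cont)ΔT
β − 3α = 1.10×10⁻³ − 1.02×10⁻⁵ = 1.0898×10⁻³ /K; ΔT = 40 K
ΔV = 2410 × 1.0898×10⁻³ × 40 = 105 mL

105 mL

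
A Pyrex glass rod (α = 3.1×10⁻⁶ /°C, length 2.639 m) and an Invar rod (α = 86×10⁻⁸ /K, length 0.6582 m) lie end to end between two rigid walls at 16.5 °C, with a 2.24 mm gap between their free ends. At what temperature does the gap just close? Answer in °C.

T = 273 °C

Gap closes when ΔL₁ + ΔL₂ = 2.24 mm = 2.24×10⁻³ m
(α₁L₁ + α₂L₂)ΔT = g
α₁L₁ + α₂L₂ = 3.1×10⁻⁶×2.639 + 86×10⁻⁸×0.6582 = 8.746952×10⁻⁶ m/K
ΔT = 2.24×10⁻³ / 8.746952×10⁻⁶ = 256.09 K
T = 16.5 + 256.09 = 272.59 °C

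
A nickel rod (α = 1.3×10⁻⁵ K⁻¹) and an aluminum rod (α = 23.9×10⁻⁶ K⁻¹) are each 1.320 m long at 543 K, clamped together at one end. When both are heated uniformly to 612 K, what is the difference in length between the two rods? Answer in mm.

ΔT = 69 K
nickel: ΔL = 1.3×10⁻⁵ × 1.320 m × 69 = 1.1840×10⁻³ m = 1.1840 mm
aluminum: ΔL = 23.9×10⁻⁶ × 1.320 m × 69 = 2.1768×10⁻³ m = 2.1768 mm
difference = 2.1768 − 1.1840 = 0.9928 mm

0.993 mm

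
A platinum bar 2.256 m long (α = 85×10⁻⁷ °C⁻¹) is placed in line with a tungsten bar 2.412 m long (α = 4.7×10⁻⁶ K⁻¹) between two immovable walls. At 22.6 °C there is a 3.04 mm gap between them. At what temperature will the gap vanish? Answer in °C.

α₁L₁ = 1.9176×10⁻⁵ m/K, α₂L₂ = 1.13364×10⁻⁵ m/K → total 3.05124×10⁻⁵ m/K
ΔT = g/(α₁L₁+α₂L₂) = 3.04×10⁻³ / 3.05124×10⁻⁵ = 99.63 K
T = 22.6 + 99.63 = 122.23 °C

T = 122 °C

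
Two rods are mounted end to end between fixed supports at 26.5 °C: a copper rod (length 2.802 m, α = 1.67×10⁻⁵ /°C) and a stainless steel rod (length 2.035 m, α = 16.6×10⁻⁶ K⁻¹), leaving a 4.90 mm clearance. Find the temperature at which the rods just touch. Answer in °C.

T = 87.3 °C

α₁L₁ = 4.67934×10⁻⁵ m/K, α₂L₂ = 3.3781×10⁻⁵ m/K → total 8.05744×10⁻⁵ m/K
ΔT = g/(α₁L₁+α₂L₂) = 4.90×10⁻³ / 8.05744×10⁻⁵ = 60.813 K
T = 26.5 + 60.813 = 87.313 °C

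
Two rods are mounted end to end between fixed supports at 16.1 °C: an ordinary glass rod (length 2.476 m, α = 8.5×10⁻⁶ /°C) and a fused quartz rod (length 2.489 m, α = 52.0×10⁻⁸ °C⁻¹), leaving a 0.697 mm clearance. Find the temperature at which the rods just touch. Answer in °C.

α₁L₁ = 2.1046×10⁻⁵ m/K, α₂L₂ = 1.29428×10⁻⁶ m/K → total 2.234028×10⁻⁵ m/K
ΔT = g/(α₁L₁+α₂L₂) = 6.97×10⁻⁴ / 2.234028×10⁻⁵ = 31.199 K
T = 16.1 + 31.199 = 47.299 °C

T = 47.3 °C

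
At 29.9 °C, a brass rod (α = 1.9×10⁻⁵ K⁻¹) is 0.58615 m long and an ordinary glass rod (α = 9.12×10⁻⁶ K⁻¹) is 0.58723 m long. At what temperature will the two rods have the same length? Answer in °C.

T = 216.7 °C

L₁(1 + α₁ΔT) = L₂(1 + α₂ΔT) ⇒ ΔT = (L₂ − L₁)/(α₁L₁ − α₂L₂)
L₂ − L₁ = 0.58723 − 0.58615 = 1.08×10⁻³ m
α₁L₁ − α₂L₂ = 1.9×10⁻⁵×0.58615 − 9.12×10⁻⁶×0.58723 = 5.7813124×10⁻⁶ m/K
ΔT = 1.08×10⁻³ / 5.7813124×10⁻⁶ = 186.809 K
T = 29.9 + 186.809 = 216.709 °C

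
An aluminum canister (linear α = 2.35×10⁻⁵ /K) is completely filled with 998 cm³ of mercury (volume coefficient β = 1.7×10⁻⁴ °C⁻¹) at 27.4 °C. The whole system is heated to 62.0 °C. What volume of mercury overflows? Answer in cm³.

3.44 cm³

The canister also expands: β_container ≈ 3α = 7.05×10⁻⁵ /K
Net overflow = V₀(β_liq − 3α_cont)ΔT
β − 3α = 1.70×10⁻⁴ − 7.05×10⁻⁵ = 9.95×10⁻⁵ /K; ΔT = 34.6 K
ΔV = 998 × 9.95×10⁻⁵ × 34.6 = 3.44 cm³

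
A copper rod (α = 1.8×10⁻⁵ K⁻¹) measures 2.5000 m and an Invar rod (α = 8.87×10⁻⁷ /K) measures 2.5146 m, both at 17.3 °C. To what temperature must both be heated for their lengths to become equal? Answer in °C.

T = 358.7 °C

Equal length when α₁L₁ΔT − α₂L₂ΔT = L₂ − L₁ = 1.46×10⁻² m
α₁L₁ = 4.500×10⁻⁵, α₂L₂ = 2.2304502×10⁻⁶ → Δ(αL) = 4.27695498×10⁻⁵ m/K
ΔT = 1.46×10⁻² / 4.27695498×10⁻⁵ = 341.364 K, so T = 17.3 + 341.364 = 358.664 °C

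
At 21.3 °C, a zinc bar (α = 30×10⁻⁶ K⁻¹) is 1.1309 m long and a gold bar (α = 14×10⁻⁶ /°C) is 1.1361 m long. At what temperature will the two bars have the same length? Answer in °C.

L₁(1 + α₁ΔT) = L₂(1 + α₂ΔT) ⇒ ΔT = (L₂ − L₁)/(α₁L₁ − α₂L₂)
L₂ − L₁ = 1.1361 − 1.1309 = 5.20×10⁻³ m
α₁L₁ − α₂L₂ = 30×10⁻⁶×1.1309 − 14×10⁻⁶×1.1361 = 1.80216×10⁻⁵ m/K
ΔT = 5.20×10⁻³ / 1.80216×10⁻⁵ = 288.543 K
T = 21.3 + 288.543 = 309.843 °C

T = 309.8 °C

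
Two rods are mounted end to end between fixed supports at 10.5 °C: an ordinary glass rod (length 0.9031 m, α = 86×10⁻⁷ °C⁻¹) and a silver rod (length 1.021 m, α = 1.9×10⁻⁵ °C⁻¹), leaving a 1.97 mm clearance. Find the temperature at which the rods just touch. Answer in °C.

T = 83.0 °C

α₁L₁ = 7.76666×10⁻⁶ m/K, α₂L₂ = 1.9399×10⁻⁵ m/K → total 2.716566×10⁻⁵ m/K
ΔT = g/(α₁L₁+α₂L₂) = 1.97×10⁻³ / 2.716566×10⁻⁵ = 72.518 K
T = 10.5 + 72.518 = 83.018 °C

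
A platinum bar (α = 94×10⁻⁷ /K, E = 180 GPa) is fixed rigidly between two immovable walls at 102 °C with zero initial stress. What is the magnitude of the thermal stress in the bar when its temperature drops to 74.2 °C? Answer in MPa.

Fully constrained: the free strain ε = αΔT is blocked, so σ = Eε = EαΔT.
|ΔT| = 27.8 K
σ = 180×10⁹ × 94×10⁻⁷ × 27.8 = 4.70×10⁷ Pa

σ = 47.0 MPa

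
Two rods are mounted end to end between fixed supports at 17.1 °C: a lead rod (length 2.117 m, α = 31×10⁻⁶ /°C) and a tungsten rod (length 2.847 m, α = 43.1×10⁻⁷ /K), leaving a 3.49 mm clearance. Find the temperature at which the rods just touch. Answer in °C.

T = 61.9 °C

Gap closes when ΔL₁ + ΔL₂ = 3.49 mm = 3.49×10⁻³ m
(α₁L₁ + α₂L₂)ΔT = g
α₁L₁ + α₂L₂ = 31×10⁻⁶×2.117 + 43.1×10⁻⁷×2.847 = 7.789757×10⁻⁵ m/K
ΔT = 3.49×10⁻³ / 7.789757×10⁻⁵ = 44.802 K
T = 17.1 + 44.802 = 61.902 °C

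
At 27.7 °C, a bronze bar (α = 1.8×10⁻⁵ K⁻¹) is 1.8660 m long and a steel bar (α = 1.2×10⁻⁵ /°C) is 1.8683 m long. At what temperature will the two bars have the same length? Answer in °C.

L₁(1 + α₁ΔT) = L₂(1 + α₂ΔT) ⇒ ΔT = (L₂ − L₁)/(α₁L₁ − α₂L₂)
L₂ − L₁ = 1.8683 − 1.8660 = 2.30×10⁻³ m
α₁L₁ − α₂L₂ = 1.8×10⁻⁵×1.8660 − 1.2×10⁻⁵×1.8683 = 1.11684×10⁻⁵ m/K
ΔT = 2.30×10⁻³ / 1.11684×10⁻⁵ = 205.938 K
T = 27.7 + 205.938 = 233.638 °C

T = 233.6 °C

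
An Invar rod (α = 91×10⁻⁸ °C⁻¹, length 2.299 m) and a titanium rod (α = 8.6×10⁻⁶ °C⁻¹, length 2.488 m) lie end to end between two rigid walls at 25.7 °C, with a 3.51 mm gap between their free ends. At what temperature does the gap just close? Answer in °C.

Gap closes when ΔL₁ + ΔL₂ = 3.51 mm = 3.51×10⁻³ m
(α₁L₁ + α₂L₂)ΔT = g
α₁L₁ + α₂L₂ = 91×10⁻⁸×2.299 + 8.6×10⁻⁶×2.488 = 2.348889×10⁻⁵ m/K
ΔT = 3.51×10⁻³ / 2.348889×10⁻⁵ = 149.43 K
T = 25.7 + 149.43 = 175.13 °C

T = 175 °C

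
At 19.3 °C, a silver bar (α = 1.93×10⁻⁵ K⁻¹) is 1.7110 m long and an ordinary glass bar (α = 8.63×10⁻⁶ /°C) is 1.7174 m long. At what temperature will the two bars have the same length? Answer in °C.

T = 370.9 °C

Equal length when α₁L₁ΔT − α₂L₂ΔT = L₂ − L₁ = 6.40×10⁻³ m
α₁L₁ = 3.30223×10⁻⁵, α₂L₂ = 1.4821162×10⁻⁵ → Δ(αL) = 1.8201138×10⁻⁵ m/K
ΔT = 6.40×10⁻³ / 1.8201138×10⁻⁵ = 351.626 K, so T = 19.3 + 351.626 = 370.926 °C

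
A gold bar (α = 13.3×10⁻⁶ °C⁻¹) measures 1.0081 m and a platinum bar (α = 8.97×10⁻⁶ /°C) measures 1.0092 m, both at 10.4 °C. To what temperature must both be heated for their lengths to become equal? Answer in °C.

L₁(1 + α₁ΔT) = L₂(1 + α₂ΔT) ⇒ ΔT = (L₂ − L₁)/(α₁L₁ − α₂L₂)
L₂ − L₁ = 1.0092 − 1.0081 = 1.10×10⁻³ m
α₁L₁ − α₂L₂ = 13.3×10⁻⁶×1.0081 − 8.97×10⁻⁶×1.0092 = 4.355206×10⁻⁶ m/K
ΔT = 1.10×10⁻³ / 4.355206×10⁻⁶ = 252.571 K
T = 10.4 + 252.571 = 262.971 °C

T = 263.0 °C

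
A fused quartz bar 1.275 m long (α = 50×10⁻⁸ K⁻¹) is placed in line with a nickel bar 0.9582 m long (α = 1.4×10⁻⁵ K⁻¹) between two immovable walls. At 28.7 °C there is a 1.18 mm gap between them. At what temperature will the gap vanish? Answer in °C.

α₁L₁ = 6.375×10⁻⁷ m/K, α₂L₂ = 1.34148×10⁻⁵ m/K → total 1.40523×10⁻⁵ m/K
ΔT = g/(α₁L₁+α₂L₂) = 1.18×10⁻³ / 1.40523×10⁻⁵ = 83.97 K
T = 28.7 + 83.97 = 112.67 °C

T = 113 °C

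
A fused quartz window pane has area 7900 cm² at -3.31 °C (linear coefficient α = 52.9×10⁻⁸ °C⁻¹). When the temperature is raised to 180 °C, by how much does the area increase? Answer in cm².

ΔA = 1.53 cm²

Area coefficient ≈ 2α; |ΔT| = 183.31 K
ΔA = 2αA₀ΔT = 2(52.9×10⁻⁸)(7900)(183.31) = 1.53 cm²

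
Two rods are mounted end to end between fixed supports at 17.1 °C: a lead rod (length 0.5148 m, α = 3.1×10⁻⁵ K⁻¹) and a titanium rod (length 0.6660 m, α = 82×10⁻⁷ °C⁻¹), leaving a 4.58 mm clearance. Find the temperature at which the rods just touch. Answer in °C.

T = 231 °C

α₁L₁ = 1.59588×10⁻⁵ m/K, α₂L₂ = 5.4612×10⁻⁶ m/K → total 2.142×10⁻⁵ m/K
ΔT = g/(α₁L₁+α₂L₂) = 4.58×10⁻³ / 2.142×10⁻⁵ = 213.82 K
T = 17.1 + 213.82 = 230.92 °C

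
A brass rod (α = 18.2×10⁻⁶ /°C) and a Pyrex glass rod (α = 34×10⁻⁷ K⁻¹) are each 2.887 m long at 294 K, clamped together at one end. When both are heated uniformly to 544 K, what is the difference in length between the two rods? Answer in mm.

ΔT = 250 K
brass: ΔL = 18.2×10⁻⁶ × 2.887 m × 250 = 1.3136×10⁻² m = 13.136 mm
Pyrex glass: ΔL = 34×10⁻⁷ × 2.887 m × 250 = 2.4539×10⁻³ m = 2.4539 mm
difference = 13.136 − 2.4539 = 10.6821 mm

10.7 mm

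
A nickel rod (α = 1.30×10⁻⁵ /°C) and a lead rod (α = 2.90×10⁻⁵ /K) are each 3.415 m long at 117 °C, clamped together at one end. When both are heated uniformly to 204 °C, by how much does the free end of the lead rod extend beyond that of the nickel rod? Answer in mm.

ΔT = 87 K
nickel: ΔL = 1.30×10⁻⁵ × 3.415 m × 87 = 3.8624×10⁻³ m = 3.8624 mm
lead: ΔL = 2.90×10⁻⁵ × 3.415 m × 87 = 8.6160×10⁻³ m = 8.6160 mm
difference = 8.6160 − 3.8624 = 4.7536 mm

4.75 mm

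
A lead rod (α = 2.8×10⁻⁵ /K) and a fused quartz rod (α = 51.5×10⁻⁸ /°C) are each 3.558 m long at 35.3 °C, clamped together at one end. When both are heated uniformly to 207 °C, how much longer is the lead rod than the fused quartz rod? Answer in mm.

16.8 mm

ΔT = 171.7 K
lead: ΔL = 2.8×10⁻⁵ × 3.558 m × 171.7 = 1.7105×10⁻² m = 17.105 mm
fused quartz: ΔL = 51.5×10⁻⁸ × 3.558 m × 171.7 = 3.1462×10⁻⁴ m = 0.31462 mm
difference = 17.105 − 0.31462 = 16.79038 mm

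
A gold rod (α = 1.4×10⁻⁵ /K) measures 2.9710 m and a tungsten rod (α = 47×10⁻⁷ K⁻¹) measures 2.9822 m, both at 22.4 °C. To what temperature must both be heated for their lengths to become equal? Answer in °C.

T = 428.5 °C

Equal length when α₁L₁ΔT − α₂L₂ΔT = L₂ − L₁ = 1.12×10⁻² m
α₁L₁ = 4.1594×10⁻⁵, α₂L₂ = 1.401634×10⁻⁵ → Δ(αL) = 2.757766×10⁻⁵ m/K
ΔT = 1.12×10⁻² / 2.757766×10⁻⁵ = 406.126 K, so T = 22.4 + 406.126 = 428.526 °C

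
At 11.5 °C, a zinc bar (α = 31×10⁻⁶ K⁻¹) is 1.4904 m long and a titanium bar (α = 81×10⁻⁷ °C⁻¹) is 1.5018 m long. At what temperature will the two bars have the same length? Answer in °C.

Equal length when α₁L₁ΔT − α₂L₂ΔT = L₂ − L₁ = 1.14×10⁻² m
α₁L₁ = 4.62024×10⁻⁵, α₂L₂ = 1.216458×10⁻⁵ → Δ(αL) = 3.403782×10⁻⁵ m/K
ΔT = 1.14×10⁻² / 3.403782×10⁻⁵ = 334.922 K, so T = 11.5 + 334.922 = 346.422 °C

T = 346.4 °C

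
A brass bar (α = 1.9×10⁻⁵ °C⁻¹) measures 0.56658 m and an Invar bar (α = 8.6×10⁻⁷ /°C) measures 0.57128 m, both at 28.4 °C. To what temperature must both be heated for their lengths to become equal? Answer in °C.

Equal length when α₁L₁ΔT − α₂L₂ΔT = L₂ − L₁ = 4.70×10⁻³ m
α₁L₁ = 1.076502×10⁻⁵, α₂L₂ = 4.913008×10⁻⁷ → Δ(αL) = 1.02737192×10⁻⁵ m/K
ΔT = 4.70×10⁻³ / 1.02737192×10⁻⁵ = 457.478 K, so T = 28.4 + 457.478 = 485.878 °C

T = 485.9 °C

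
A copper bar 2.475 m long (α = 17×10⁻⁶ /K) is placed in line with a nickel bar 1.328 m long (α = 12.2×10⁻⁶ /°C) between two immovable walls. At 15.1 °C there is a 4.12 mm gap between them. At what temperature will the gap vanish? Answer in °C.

T = 85.8 °C

Gap closes when ΔL₁ + ΔL₂ = 4.12 mm = 4.12×10⁻³ m
(α₁L₁ + α₂L₂)ΔT = g
α₁L₁ + α₂L₂ = 17×10⁻⁶×2.475 + 12.2×10⁻⁶×1.328 = 5.82766×10⁻⁵ m/K
ΔT = 4.12×10⁻³ / 5.82766×10⁻⁵ = 70.697 K
T = 15.1 + 70.697 = 85.797 °C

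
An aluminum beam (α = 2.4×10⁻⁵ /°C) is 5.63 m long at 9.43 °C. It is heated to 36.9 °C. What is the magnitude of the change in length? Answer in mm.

ΔL = 3.71 mm

|ΔT| = |36.9 − 9.43| = 27.47 K
ΔL = αL₀ΔT = (2.4×10⁻⁵)(5.63)(27.47) = 3.71×10⁻³ m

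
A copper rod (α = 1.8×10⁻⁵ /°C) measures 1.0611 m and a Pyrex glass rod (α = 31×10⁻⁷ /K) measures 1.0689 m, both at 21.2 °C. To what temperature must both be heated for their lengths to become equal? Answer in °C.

Equal length when α₁L₁ΔT − α₂L₂ΔT = L₂ − L₁ = 7.80×10⁻³ m
α₁L₁ = 1.90998×10⁻⁵, α₂L₂ = 3.31359×10⁻⁶ → Δ(αL) = 1.578621×10⁻⁵ m/K
ΔT = 7.80×10⁻³ / 1.578621×10⁻⁵ = 494.102 K, so T = 21.2 + 494.102 = 515.302 °C

T = 515.3 °C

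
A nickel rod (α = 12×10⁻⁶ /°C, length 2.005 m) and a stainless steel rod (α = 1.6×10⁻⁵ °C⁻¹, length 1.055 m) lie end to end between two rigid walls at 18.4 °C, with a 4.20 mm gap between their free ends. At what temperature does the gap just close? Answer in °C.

T = 121 °C

Gap closes when ΔL₁ + ΔL₂ = 4.20 mm = 4.20×10⁻³ m
(α₁L₁ + α₂L₂)ΔT = g
α₁L₁ + α₂L₂ = 12×10⁻⁶×2.005 + 1.6×10⁻⁵×1.055 = 4.094×10⁻⁵ m/K
ΔT = 4.20×10⁻³ / 4.094×10⁻⁵ = 102.59 K
T = 18.4 + 102.59 = 120.99 °C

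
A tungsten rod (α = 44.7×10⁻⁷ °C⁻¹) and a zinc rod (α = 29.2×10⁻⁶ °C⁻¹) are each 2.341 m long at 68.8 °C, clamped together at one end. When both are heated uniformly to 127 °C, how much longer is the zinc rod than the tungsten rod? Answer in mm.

ΔT = 58.2 K
tungsten: ΔL = 44.7×10⁻⁷ × 2.341 m × 58.2 = 6.0902×10⁻⁴ m = 0.60902 mm
zinc: ΔL = 29.2×10⁻⁶ × 2.341 m × 58.2 = 3.9784×10⁻³ m = 3.9784 mm
difference = 3.9784 − 0.60902 = 3.36938 mm

3.37 mm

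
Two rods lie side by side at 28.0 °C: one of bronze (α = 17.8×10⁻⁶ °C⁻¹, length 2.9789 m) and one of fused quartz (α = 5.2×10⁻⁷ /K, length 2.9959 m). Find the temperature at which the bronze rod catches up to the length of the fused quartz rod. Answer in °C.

Equal length when α₁L₁ΔT − α₂L₂ΔT = L₂ − L₁ = 1.70×10⁻² m
α₁L₁ = 5.302442×10⁻⁵, α₂L₂ = 1.557868×10⁻⁶ → Δ(αL) = 5.1466552×10⁻⁵ m/K
ΔT = 1.70×10⁻² / 5.1466552×10⁻⁵ = 330.312 K, so T = 28.0 + 330.312 = 358.312 °C

T = 358.3 °C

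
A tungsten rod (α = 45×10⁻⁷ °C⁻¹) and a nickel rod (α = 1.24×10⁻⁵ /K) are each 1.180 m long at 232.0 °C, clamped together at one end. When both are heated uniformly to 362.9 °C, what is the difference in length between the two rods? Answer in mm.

ΔT = 130.9 K
tungsten: ΔL = 45×10⁻⁷ × 1.180 m × 130.9 = 6.9508×10⁻⁴ m = 0.69508 mm
nickel: ΔL = 1.24×10⁻⁵ × 1.180 m × 130.9 = 1.9153×10⁻³ m = 1.9153 mm
difference = 1.9153 − 0.69508 = 1.22022 mm

1.22 mm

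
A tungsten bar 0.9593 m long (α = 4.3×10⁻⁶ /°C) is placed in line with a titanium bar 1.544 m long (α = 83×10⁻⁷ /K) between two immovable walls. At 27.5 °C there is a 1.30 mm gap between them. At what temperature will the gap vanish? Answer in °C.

T = 104 °C

Gap closes when ΔL₁ + ΔL₂ = 1.30 mm = 1.30×10⁻³ m
(α₁L₁ + α₂L₂)ΔT = g
α₁L₁ + α₂L₂ = 4.3×10⁻⁶×0.9593 + 83×10⁻⁷×1.544 = 1.694019×10⁻⁵ m/K
ΔT = 1.30×10⁻³ / 1.694019×10⁻⁵ = 76.74 K
T = 27.5 + 76.74 = 104.24 °C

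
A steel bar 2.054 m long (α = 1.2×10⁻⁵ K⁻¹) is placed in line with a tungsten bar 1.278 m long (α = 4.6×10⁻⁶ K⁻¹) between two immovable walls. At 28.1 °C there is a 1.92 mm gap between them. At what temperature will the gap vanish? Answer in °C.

T = 91.0 °C

α₁L₁ = 2.4648×10⁻⁵ m/K, α₂L₂ = 5.8788×10⁻⁶ m/K → total 3.05268×10⁻⁵ m/K
ΔT = g/(α₁L₁+α₂L₂) = 1.92×10⁻³ / 3.05268×10⁻⁵ = 62.896 K
T = 28.1 + 62.896 = 90.996 °C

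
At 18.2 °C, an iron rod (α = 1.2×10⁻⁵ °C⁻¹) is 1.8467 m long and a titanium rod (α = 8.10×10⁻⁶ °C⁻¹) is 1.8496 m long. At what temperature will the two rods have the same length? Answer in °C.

T = 422.2 °C

Equal length when α₁L₁ΔT − α₂L₂ΔT = L₂ − L₁ = 2.90×10⁻³ m
α₁L₁ = 2.21604×10⁻⁵, α₂L₂ = 1.498176×10⁻⁵ → Δ(αL) = 7.17864×10⁻⁶ m/K
ΔT = 2.90×10⁻³ / 7.17864×10⁻⁶ = 403.976 K, so T = 18.2 + 403.976 = 422.176 °C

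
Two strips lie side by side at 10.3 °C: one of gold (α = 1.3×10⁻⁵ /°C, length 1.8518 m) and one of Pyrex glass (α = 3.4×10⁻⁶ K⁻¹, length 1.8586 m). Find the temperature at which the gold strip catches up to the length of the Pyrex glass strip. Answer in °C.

L₁(1 + α₁ΔT) = L₂(1 + α₂ΔT) ⇒ ΔT = (L₂ − L₁)/(α₁L₁ − α₂L₂)
L₂ − L₁ = 1.8586 − 1.8518 = 6.80×10⁻³ m
α₁L₁ − α₂L₂ = 1.3×10⁻⁵×1.8518 − 3.4×10⁻⁶×1.8586 = 1.775416×10⁻⁵ m/K
ΔT = 6.80×10⁻³ / 1.775416×10⁻⁵ = 383.009 K
T = 10.3 + 383.009 = 393.309 °C

T = 393.3 °C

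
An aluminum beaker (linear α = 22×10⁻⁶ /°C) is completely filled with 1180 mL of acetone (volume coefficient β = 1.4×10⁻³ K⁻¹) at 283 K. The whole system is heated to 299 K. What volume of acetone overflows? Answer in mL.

The beaker also expands: β_container ≈ 3α = 6.6×10⁻⁵ /K
Net overflow = V₀(β_liq − 3α_cont)ΔT
β − 3α = 1.40×10⁻³ − 6.6×10⁻⁵ = 1.334×10⁻³ /K; ΔT = 16 K
ΔV = 1180 × 1.334×10⁻³ × 16 = 25.2 mL

25.2 mL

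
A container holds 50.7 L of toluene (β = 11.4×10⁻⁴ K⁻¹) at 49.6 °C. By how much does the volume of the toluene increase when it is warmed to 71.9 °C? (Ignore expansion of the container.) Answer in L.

|ΔT| = |71.9 − 49.6| = 22.3 K
ΔV = βV₀ΔT = (11.4×10⁻⁴)(50.7)(22.3) = 1.29 L

ΔV = 1.29 L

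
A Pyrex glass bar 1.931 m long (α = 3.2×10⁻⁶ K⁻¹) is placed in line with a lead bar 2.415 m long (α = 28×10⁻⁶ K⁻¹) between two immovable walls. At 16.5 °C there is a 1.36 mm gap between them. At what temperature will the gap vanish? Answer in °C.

α₁L₁ = 6.1792×10⁻⁶ m/K, α₂L₂ = 6.762×10⁻⁵ m/K → total 7.37992×10⁻⁵ m/K
ΔT = g/(α₁L₁+α₂L₂) = 1.36×10⁻³ / 7.37992×10⁻⁵ = 18.428 K
T = 16.5 + 18.428 = 34.928 °C

T = 34.9 °C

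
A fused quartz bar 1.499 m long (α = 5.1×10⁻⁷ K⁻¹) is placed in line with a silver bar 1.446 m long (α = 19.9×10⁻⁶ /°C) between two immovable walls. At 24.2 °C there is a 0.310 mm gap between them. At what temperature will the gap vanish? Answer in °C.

α₁L₁ = 7.6449×10⁻⁷ m/K, α₂L₂ = 2.87754×10⁻⁵ m/K → total 2.953989×10⁻⁵ m/K
ΔT = g/(α₁L₁+α₂L₂) = 3.10×10⁻⁴ / 2.953989×10⁻⁵ = 10.494 K
T = 24.2 + 10.494 = 34.694 °C

T = 34.7 °C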